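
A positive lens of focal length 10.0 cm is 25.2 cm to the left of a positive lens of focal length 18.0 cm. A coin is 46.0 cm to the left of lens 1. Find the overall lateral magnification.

Lens 1: 1/d_i1 = 1/(10.0) − 1/(46.0) = 0.07826, so d_i1 = 12.78 cm; m₁ = −d_i1/d_o1 = -0.2778.
d_o2 = 25.2 − (12.78) = 12.42 cm.
Lens 2: 1/d_i2 = 1/(18.0) − 1/(12.42) = -0.02496, so d_i2 = -40.06 cm; m₂ = −d_i2/d_o2 = +3.226.
m = m₁·m₂ = (-0.2778)(+3.226) = -0.896.

m = -0.896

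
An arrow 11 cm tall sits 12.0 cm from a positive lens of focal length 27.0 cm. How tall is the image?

19.8 cm

1/d_i = 1/f − 1/d_o = 1/(27.00) − 1/(12.0) = -0.04630, so d_i = -21.60 cm.
m = −d_i/d_o = +1.800.
|h_i| = |m|·h_o = 1.800 × 11 = 19.8 cm. The image is virtual, upright and enlarged, on the same side as the object.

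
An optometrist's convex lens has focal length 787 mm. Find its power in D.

P = +1.27 D

f = 78.7 cm = 0.787 m.
P = 1/f = 1/(0.787 m) = +1.27 D.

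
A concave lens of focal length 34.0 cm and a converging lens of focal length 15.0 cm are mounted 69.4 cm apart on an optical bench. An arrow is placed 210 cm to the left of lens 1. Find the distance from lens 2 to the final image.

17.7 cm

Lens 1 is diverging, so f₁ = −34.0 cm.
Lens 1: 1/d_i1 = 1/f₁ − 1/d_o1 = 1/(-34.0) − 1/(210) = -0.03417, so d_i1 = -29.26 cm.
The intermediate image is 29.26 cm to the left of lens 1 (virtual), which is 69.4 − (-29.26) = 98.66 cm to the left of lens 2, so d_o2 = +98.66 cm.
Lens 2: 1/d_i2 = 1/f₂ − 1/d_o2 = 1/(15.0) − 1/(98.66) = 0.05653, so d_i2 = 17.7 cm.
The final image is real, 17.7 cm to the right of lens 2 (overall magnification ≈ -0.025).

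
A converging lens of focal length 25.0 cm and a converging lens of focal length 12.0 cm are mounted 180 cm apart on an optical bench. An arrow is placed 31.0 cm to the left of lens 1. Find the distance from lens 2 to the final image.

15.7 cm

Lens 1: 1/d_i1 = 1/f₁ − 1/d_o1 = 1/(25.0) − 1/(31.0) = 0.007742, so d_i1 = 129.2 cm.
The intermediate image is 129.2 cm to the right of lens 1, which is 180 − (129.2) = 50.80 cm to the left of lens 2, so d_o2 = +50.80 cm.
Lens 2: 1/d_i2 = 1/f₂ − 1/d_o2 = 1/(12.0) − 1/(50.80) = 0.06365, so d_i2 = 15.7 cm.
The final image is real, 15.7 cm to the right of lens 2 (overall magnification ≈ 1.3).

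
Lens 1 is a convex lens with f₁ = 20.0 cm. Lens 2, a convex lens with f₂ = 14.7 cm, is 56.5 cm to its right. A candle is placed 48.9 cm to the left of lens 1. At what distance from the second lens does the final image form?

41.8 cm

Lens 1: 1/d_i1 = 1/f₁ − 1/d_o1 = 1/(20.0) − 1/(48.9) = 0.02955, so d_i1 = 33.84 cm.
The intermediate image is 33.84 cm to the right of lens 1, which is 56.5 − (33.84) = 22.66 cm to the left of lens 2, so d_o2 = +22.66 cm.
Lens 2: 1/d_i2 = 1/f₂ − 1/d_o2 = 1/(14.7) − 1/(22.66) = 0.02390, so d_i2 = 41.8 cm.
The final image is real, 41.8 cm to the right of lens 2 (overall magnification ≈ 1.3).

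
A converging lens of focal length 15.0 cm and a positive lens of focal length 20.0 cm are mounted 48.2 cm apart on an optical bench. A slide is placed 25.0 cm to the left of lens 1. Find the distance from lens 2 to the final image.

23.0 cm

Lens 1: 1/d_i1 = 1/f₁ − 1/d_o1 = 1/(15.0) − 1/(25.0) = 0.02667, so d_i1 = 37.50 cm.
The intermediate image is 37.50 cm to the right of lens 1, which is 48.2 − (37.50) = 10.70 cm to the left of lens 2, so d_o2 = +10.70 cm.
Lens 2: 1/d_i2 = 1/f₂ − 1/d_o2 = 1/(20.0) − 1/(10.70) = -0.04346, so d_i2 = -23.0 cm.
The final image is virtual, 23.0 cm to the left of lens 2 (overall magnification ≈ -3.2).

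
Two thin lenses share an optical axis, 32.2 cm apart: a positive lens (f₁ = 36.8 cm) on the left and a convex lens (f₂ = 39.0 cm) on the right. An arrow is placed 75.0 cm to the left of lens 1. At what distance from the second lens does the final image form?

19.8 cm

Lens 1: 1/d_i1 = 1/f₁ − 1/d_o1 = 1/(36.8) − 1/(75.0) = 0.01384, so d_i1 = 72.25 cm.
The intermediate image is 72.25 cm to the right of lens 1, which lies 40.05 cm to the right of lens 2 — a virtual object — so d_o2 = −40.05 cm.
Lens 2: 1/d_i2 = 1/f₂ − 1/d_o2 = 1/(39.0) − 1/(-40.05) = 0.05061, so d_i2 = 19.8 cm.
The final image is real, 19.8 cm to the right of lens 2 (overall magnification ≈ -0.48).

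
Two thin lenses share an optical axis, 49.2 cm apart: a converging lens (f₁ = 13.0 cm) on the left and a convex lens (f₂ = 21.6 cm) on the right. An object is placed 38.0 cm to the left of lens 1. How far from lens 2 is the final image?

81.1 cm

Lens 1: 1/d_i1 = 1/f₁ − 1/d_o1 = 1/(13.0) − 1/(38.0) = 0.05061, so d_i1 = 19.76 cm.
The intermediate image is 19.76 cm to the right of lens 1, which is 49.2 − (19.76) = 29.44 cm to the left of lens 2, so d_o2 = +29.44 cm.
Lens 2: 1/d_i2 = 1/f₂ − 1/d_o2 = 1/(21.6) − 1/(29.44) = 0.01233, so d_i2 = 81.1 cm.
The final image is real, 81.1 cm to the right of lens 2 (overall magnification ≈ 1.4).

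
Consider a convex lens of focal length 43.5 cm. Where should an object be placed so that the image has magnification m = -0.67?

108 cm

m = −d_i/d_o ⇒ d_i = −m·d_o.
1/f = 1/d_o + 1/d_i = 1/d_o − 1/(m·d_o) = (1 − 1/m)/d_o, so d_o = f(1 − 1/m) = (43.50)(1 − 1/(-0.67)) = 108 cm.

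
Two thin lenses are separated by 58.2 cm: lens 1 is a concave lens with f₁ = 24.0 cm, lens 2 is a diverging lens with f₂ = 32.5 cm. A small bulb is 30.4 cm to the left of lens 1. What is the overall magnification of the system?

m = +0.138

f₁ = −24.0 cm (diverging).
Lens 1: 1/d_i1 = 1/(-24.0) − 1/(30.4) = -0.07456, so d_i1 = -13.41 cm; m₁ = −d_i1/d_o1 = +0.4411.
d_o2 = 58.2 − (-13.41) = 71.61 cm.
f₂ = −32.5 cm (diverging).
Lens 2: 1/d_i2 = 1/(-32.5) − 1/(71.61) = -0.04473, so d_i2 = -22.35 cm; m₂ = −d_i2/d_o2 = +0.3122.
m = m₁·m₂ = (+0.4411)(+0.3122) = +0.138.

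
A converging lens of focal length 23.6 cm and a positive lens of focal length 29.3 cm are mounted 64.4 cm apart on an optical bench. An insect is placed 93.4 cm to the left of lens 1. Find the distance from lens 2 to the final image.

273 cm

Lens 1: 1/d_i1 = 1/f₁ − 1/d_o1 = 1/(23.6) − 1/(93.4) = 0.03167, so d_i1 = 31.58 cm.
The intermediate image is 31.58 cm to the right of lens 1, which is 64.4 − (31.58) = 32.82 cm to the left of lens 2, so d_o2 = +32.82 cm.
Lens 2: 1/d_i2 = 1/f₂ − 1/d_o2 = 1/(29.3) − 1/(32.82) = 0.003660, so d_i2 = 273 cm.
The final image is real, 273 cm to the right of lens 2 (overall magnification ≈ 2.8).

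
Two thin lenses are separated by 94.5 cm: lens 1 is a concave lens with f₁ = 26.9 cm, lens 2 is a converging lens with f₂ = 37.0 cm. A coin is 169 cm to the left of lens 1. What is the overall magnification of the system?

f₁ = −26.9 cm (diverging).
Lens 1: 1/d_i1 = 1/(-26.9) − 1/(169) = -0.04309, so d_i1 = -23.21 cm; m₁ = −d_i1/d_o1 = +0.1373.
d_o2 = 94.5 − (-23.21) = 117.7 cm.
Lens 2: 1/d_i2 = 1/(37.0) − 1/(117.7) = 0.01853, so d_i2 = 53.96 cm; m₂ = −d_i2/d_o2 = -0.4585.
m = m₁·m₂ = (+0.1373)(-0.4585) = -0.0630.

m = -0.0630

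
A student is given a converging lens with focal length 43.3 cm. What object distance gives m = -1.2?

79.4 cm

m = −d_i/d_o ⇒ d_i = −m·d_o.
1/f = 1/d_o + 1/d_i = 1/d_o − 1/(m·d_o) = (1 − 1/m)/d_o, so d_o = f(1 − 1/m) = (43.30)(1 − 1/(-1.2)) = 79.4 cm.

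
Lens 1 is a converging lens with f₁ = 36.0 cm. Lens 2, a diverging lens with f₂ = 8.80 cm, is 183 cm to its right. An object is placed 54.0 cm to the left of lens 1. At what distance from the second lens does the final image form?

7.88 cm

Lens 1: 1/d_i1 = 1/f₁ − 1/d_o1 = 1/(36.0) − 1/(54.0) = 0.009259, so d_i1 = 108.0 cm.
The intermediate image is 108.0 cm to the right of lens 1, which is 183 − (108.0) = 75.00 cm to the left of lens 2, so d_o2 = +75.00 cm.
Lens 2 is diverging, so f₂ = −8.80 cm.
Lens 2: 1/d_i2 = 1/f₂ − 1/d_o2 = 1/(-8.80) − 1/(75.00) = -0.1270, so d_i2 = -7.88 cm.
The final image is virtual, 7.88 cm to the left of lens 2 (overall magnification ≈ -0.21).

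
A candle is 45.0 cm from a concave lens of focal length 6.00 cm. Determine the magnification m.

m = +0.118

For a concave lens, f = -6.00 cm.
1/d_i = 1/f − 1/d_o = 1/(-6.000) − 1/(45.0) = -0.1889, so d_i = -5.294 cm.
m = −d_i/d_o = −(-5.294)/(45.0) = +0.118.
The image is virtual, upright and reduced, on the same side as the object.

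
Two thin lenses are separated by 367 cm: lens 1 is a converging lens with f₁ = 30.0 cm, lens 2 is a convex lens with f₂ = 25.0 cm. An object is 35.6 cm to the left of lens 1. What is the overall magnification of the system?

Lens 1: 1/d_i1 = 1/(30.0) − 1/(35.6) = 0.005243, so d_i1 = 190.7 cm; m₁ = −d_i1/d_o1 = -5.357.
d_o2 = 367 − (190.7) = 176.3 cm.
Lens 2: 1/d_i2 = 1/(25.0) − 1/(176.3) = 0.03433, so d_i2 = 29.13 cm; m₂ = −d_i2/d_o2 = -0.1652.
m = m₁·m₂ = (-5.357)(-0.1652) = +0.885.

m = +0.885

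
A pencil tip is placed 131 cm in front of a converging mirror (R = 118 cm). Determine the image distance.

f = R/2 = 118/2 = 59.00 cm.
Mirror equation: 1/d_i = 1/f − 1/d_o = 1/(59.00) − 1/(131) = 0.01695 − 0.007634 = 0.009316, so d_i = 107 cm.
The image is real, inverted and reduced, in front of the mirror.

107 cm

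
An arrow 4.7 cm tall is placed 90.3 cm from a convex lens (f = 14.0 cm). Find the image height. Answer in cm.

0.862 cm

1/d_i = 1/f − 1/d_o = 1/(14.00) − 1/(90.3) = 0.06035, so d_i = 16.57 cm.
m = −d_i/d_o = -0.1835.
|h_i| = |m|·h_o = 0.1835 × 4.7 = 0.862 cm. The image is real, inverted and reduced, on the far side of the lens.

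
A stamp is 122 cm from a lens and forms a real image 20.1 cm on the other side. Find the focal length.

f = 17.3 cm (converging)

Real image ⇒ d_i = +20.1 cm.
1/f = 1/d_o + 1/d_i = 1/(122) + 1/(20.1) = 0.05795, so f = 17.3 cm.
Since f is positive, the lens is converging.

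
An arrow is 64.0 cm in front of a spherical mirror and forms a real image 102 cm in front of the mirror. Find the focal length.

Real image ⇒ d_i = +102 cm.
1/f = 1/d_o + 1/d_i = 1/(64.0) + 1/(102) = 0.02543, so f = 39.3 cm.
Since f is positive, the spherical mirror is concave.

f = 39.3 cm (concave)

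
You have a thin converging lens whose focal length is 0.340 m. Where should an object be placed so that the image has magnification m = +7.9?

0.297 m

m = −d_i/d_o ⇒ d_i = −m·d_o.
1/f = 1/d_o + 1/d_i = 1/d_o − 1/(m·d_o) = (1 − 1/m)/d_o, so d_o = f(1 − 1/m) = (0.3400)(1 − 1/(+7.9)) = 0.297 m.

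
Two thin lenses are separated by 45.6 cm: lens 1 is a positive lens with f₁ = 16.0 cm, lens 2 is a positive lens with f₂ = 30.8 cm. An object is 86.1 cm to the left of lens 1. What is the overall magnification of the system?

Lens 1: 1/d_i1 = 1/(16.0) − 1/(86.1) = 0.05089, so d_i1 = 19.65 cm; m₁ = −d_i1/d_o1 = -0.2282.
d_o2 = 45.6 − (19.65) = 25.95 cm.
Lens 2: 1/d_i2 = 1/(30.8) − 1/(25.95) = -0.006068, so d_i2 = -164.8 cm; m₂ = −d_i2/d_o2 = +6.351.
m = m₁·m₂ = (-0.2282)(+6.351) = -1.45.

m = -1.45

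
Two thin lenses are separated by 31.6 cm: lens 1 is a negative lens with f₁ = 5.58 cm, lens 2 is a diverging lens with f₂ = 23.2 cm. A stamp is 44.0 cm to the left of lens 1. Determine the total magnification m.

f₁ = −5.58 cm (diverging).
Lens 1: 1/d_i1 = 1/(-5.58) − 1/(44.0) = -0.2019, so d_i1 = -4.952 cm; m₁ = −d_i1/d_o1 = +0.1125.
d_o2 = 31.6 − (-4.952) = 36.55 cm.
f₂ = −23.2 cm (diverging).
Lens 2: 1/d_i2 = 1/(-23.2) − 1/(36.55) = -0.07046, so d_i2 = -14.19 cm; m₂ = −d_i2/d_o2 = +0.3883.
m = m₁·m₂ = (+0.1125)(+0.3883) = +0.0437.

m = +0.0437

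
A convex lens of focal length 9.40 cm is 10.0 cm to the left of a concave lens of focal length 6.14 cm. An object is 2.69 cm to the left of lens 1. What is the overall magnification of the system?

m = +0.432

Lens 1: 1/d_i1 = 1/(9.40) − 1/(2.69) = -0.2654, so d_i1 = -3.768 cm; m₁ = −d_i1/d_o1 = +1.401.
d_o2 = 10.0 − (-3.768) = 13.77 cm.
f₂ = −6.14 cm (diverging).
Lens 2: 1/d_i2 = 1/(-6.14) − 1/(13.77) = -0.2355, so d_i2 = -4.246 cm; m₂ = −d_i2/d_o2 = +0.3084.
m = m₁·m₂ = (+1.401)(+0.3084) = +0.432.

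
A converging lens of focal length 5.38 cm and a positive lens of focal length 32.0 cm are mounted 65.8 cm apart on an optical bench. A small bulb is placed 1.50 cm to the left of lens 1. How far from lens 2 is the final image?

Lens 1: 1/d_i1 = 1/f₁ − 1/d_o1 = 1/(5.38) − 1/(1.50) = -0.4808, so d_i1 = -2.080 cm.
The intermediate image is 2.080 cm to the left of lens 1 (virtual), which is 65.8 − (-2.080) = 67.88 cm to the left of lens 2, so d_o2 = +67.88 cm.
Lens 2: 1/d_i2 = 1/f₂ − 1/d_o2 = 1/(32.0) − 1/(67.88) = 0.01652, so d_i2 = 60.5 cm.
The final image is real, 60.5 cm to the right of lens 2 (overall magnification ≈ -1.2).

60.5 cm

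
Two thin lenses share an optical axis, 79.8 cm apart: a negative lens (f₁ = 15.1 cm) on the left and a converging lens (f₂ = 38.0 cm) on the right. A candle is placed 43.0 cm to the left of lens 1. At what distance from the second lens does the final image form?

65.3 cm

Lens 1 is diverging, so f₁ = −15.1 cm.
Lens 1: 1/d_i1 = 1/f₁ − 1/d_o1 = 1/(-15.1) − 1/(43.0) = -0.08948, so d_i1 = -11.18 cm.
The intermediate image is 11.18 cm to the left of lens 1 (virtual), which is 79.8 − (-11.18) = 90.98 cm to the left of lens 2, so d_o2 = +90.98 cm.
Lens 2: 1/d_i2 = 1/f₂ − 1/d_o2 = 1/(38.0) − 1/(90.98) = 0.01532, so d_i2 = 65.3 cm.
The final image is real, 65.3 cm to the right of lens 2 (overall magnification ≈ -0.19).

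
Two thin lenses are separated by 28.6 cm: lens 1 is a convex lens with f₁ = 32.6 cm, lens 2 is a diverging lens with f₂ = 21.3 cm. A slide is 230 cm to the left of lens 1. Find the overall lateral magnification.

m = -0.295

Lens 1: 1/d_i1 = 1/(32.6) − 1/(230) = 0.02633, so d_i1 = 37.98 cm; m₁ = −d_i1/d_o1 = -0.1651.
d_o2 = 28.6 − (37.98) = -9.380 cm (virtual object).
f₂ = −21.3 cm (diverging).
Lens 2: 1/d_i2 = 1/(-21.3) − 1/(-9.380) = 0.05966, so d_i2 = 16.76 cm; m₂ = −d_i2/d_o2 = +1.787.
m = m₁·m₂ = (-0.1651)(+1.787) = -0.295.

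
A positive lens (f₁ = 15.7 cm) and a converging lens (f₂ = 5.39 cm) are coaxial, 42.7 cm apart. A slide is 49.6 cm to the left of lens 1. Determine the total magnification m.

m = +0.174

Lens 1: 1/d_i1 = 1/(15.7) − 1/(49.6) = 0.04353, so d_i1 = 22.97 cm; m₁ = −d_i1/d_o1 = -0.4631.
d_o2 = 42.7 − (22.97) = 19.73 cm.
Lens 2: 1/d_i2 = 1/(5.39) − 1/(19.73) = 0.1348, so d_i2 = 7.416 cm; m₂ = −d_i2/d_o2 = -0.3759.
m = m₁·m₂ = (-0.4631)(-0.3759) = +0.174.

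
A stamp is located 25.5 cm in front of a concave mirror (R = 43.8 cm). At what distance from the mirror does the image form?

f = R/2 = 43.8/2 = 21.90 cm.
Mirror equation: 1/d_i = 1/f − 1/d_o = 1/(21.90) − 1/(25.5) = 0.04566 − 0.03922 = 0.006446, so d_i = 155 cm.
The image is real, inverted and enlarged, in front of the mirror.

155 cm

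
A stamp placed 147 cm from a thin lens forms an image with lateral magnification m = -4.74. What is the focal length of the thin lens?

m = −d_i/d_o ⇒ d_i = −m·d_o = −(-4.74)·(147) = 696.8 cm.
1/f = 1/d_o + 1/d_i = 1/(147) + 1/(696.8) = 0.008238, so f = 121 cm.
Since f is positive, the thin lens is converging.

f = 121 cm (converging)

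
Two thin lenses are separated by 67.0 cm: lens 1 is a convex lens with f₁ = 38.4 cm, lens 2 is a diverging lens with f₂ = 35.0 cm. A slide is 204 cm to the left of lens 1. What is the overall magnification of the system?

Lens 1: 1/d_i1 = 1/(38.4) − 1/(204) = 0.02114, so d_i1 = 47.30 cm; m₁ = −d_i1/d_o1 = -0.2319.
d_o2 = 67.0 − (47.30) = 19.70 cm.
f₂ = −35.0 cm (diverging).
Lens 2: 1/d_i2 = 1/(-35.0) − 1/(19.70) = -0.07933, so d_i2 = -12.61 cm; m₂ = −d_i2/d_o2 = +0.6399.
m = m₁·m₂ = (-0.2319)(+0.6399) = -0.148.

m = -0.148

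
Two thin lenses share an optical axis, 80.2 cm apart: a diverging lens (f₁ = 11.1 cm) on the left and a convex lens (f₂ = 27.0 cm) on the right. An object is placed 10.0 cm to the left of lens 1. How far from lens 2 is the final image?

Lens 1 is diverging, so f₁ = −11.1 cm.
Lens 1: 1/d_i1 = 1/f₁ − 1/d_o1 = 1/(-11.1) − 1/(10.0) = -0.1901, so d_i1 = -5.261 cm.
The intermediate image is 5.261 cm to the left of lens 1 (virtual), which is 80.2 − (-5.261) = 85.46 cm to the left of lens 2, so d_o2 = +85.46 cm.
Lens 2: 1/d_i2 = 1/f₂ − 1/d_o2 = 1/(27.0) − 1/(85.46) = 0.02534, so d_i2 = 39.5 cm.
The final image is real, 39.5 cm to the right of lens 2 (overall magnification ≈ -0.24).

39.5 cm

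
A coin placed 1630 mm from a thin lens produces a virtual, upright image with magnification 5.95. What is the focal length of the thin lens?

f = 1960 mm (converging)

m = −d_i/d_o ⇒ d_i = −m·d_o = −(+5.95)·(1630) = -9698 mm.
1/f = 1/d_o + 1/d_i = 1/(1630) + 1/(-9698) = 0.0005104, so f = 1960 mm.
Since f is positive, the thin lens is converging.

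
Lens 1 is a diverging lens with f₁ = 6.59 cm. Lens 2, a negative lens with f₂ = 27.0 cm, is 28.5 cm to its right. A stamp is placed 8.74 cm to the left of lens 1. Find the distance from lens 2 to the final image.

Lens 1 is diverging, so f₁ = −6.59 cm.
Lens 1: 1/d_i1 = 1/f₁ − 1/d_o1 = 1/(-6.59) − 1/(8.74) = -0.2662, so d_i1 = -3.757 cm.
The intermediate image is 3.757 cm to the left of lens 1 (virtual), which is 28.5 − (-3.757) = 32.26 cm to the left of lens 2, so d_o2 = +32.26 cm.
Lens 2 is diverging, so f₂ = −27.0 cm.
Lens 2: 1/d_i2 = 1/f₂ − 1/d_o2 = 1/(-27.0) − 1/(32.26) = -0.06804, so d_i2 = -14.7 cm.
The final image is virtual, 14.7 cm to the left of lens 2 (overall magnification ≈ 0.20).

14.7 cm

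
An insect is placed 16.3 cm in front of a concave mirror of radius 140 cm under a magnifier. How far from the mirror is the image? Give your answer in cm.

21.2 cm

f = R/2 = 140/2 = 70.00 cm.
Mirror equation: 1/d_i = 1/f − 1/d_o = 1/(70.00) − 1/(16.3) = 0.01429 − 0.06135 = -0.04706, so d_i = -21.2 cm.
The image is virtual, upright and enlarged, behind the mirror.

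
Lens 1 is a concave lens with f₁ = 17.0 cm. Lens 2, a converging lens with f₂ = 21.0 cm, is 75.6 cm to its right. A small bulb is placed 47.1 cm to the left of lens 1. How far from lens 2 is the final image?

27.6 cm

Lens 1 is diverging, so f₁ = −17.0 cm.
Lens 1: 1/d_i1 = 1/f₁ − 1/d_o1 = 1/(-17.0) − 1/(47.1) = -0.08005, so d_i1 = -12.49 cm.
The intermediate image is 12.49 cm to the left of lens 1 (virtual), which is 75.6 − (-12.49) = 88.09 cm to the left of lens 2, so d_o2 = +88.09 cm.
Lens 2: 1/d_i2 = 1/f₂ − 1/d_o2 = 1/(21.0) − 1/(88.09) = 0.03627, so d_i2 = 27.6 cm.
The final image is real, 27.6 cm to the right of lens 2 (overall magnification ≈ -0.083).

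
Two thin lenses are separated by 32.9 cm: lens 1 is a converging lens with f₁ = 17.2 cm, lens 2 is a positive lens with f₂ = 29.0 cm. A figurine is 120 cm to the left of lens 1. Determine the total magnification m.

m = -0.300

Lens 1: 1/d_i1 = 1/(17.2) − 1/(120) = 0.04981, so d_i1 = 20.08 cm; m₁ = −d_i1/d_o1 = -0.1673.
d_o2 = 32.9 − (20.08) = 12.82 cm.
Lens 2: 1/d_i2 = 1/(29.0) − 1/(12.82) = -0.04352, so d_i2 = -22.98 cm; m₂ = −d_i2/d_o2 = +1.792.
m = m₁·m₂ = (-0.1673)(+1.792) = -0.300.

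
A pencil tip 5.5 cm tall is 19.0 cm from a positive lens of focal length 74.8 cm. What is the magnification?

1/d_i = 1/f − 1/d_o = 1/(74.80) − 1/(19.0) = -0.03926, so d_i = -25.47 cm.
m = −d_i/d_o = −(-25.47)/(19.0) = +1.34.
The image is virtual, upright and enlarged, on the same side as the object.

m = +1.34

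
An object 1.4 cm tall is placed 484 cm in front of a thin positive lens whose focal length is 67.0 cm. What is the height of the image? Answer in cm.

1/d_i = 1/f − 1/d_o = 1/(67.00) − 1/(484) = 0.01286, so d_i = 77.76 cm.
m = −d_i/d_o = -0.1607.
|h_i| = |m|·h_o = 0.1607 × 1.4 = 0.225 cm. The image is real, inverted and reduced, on the far side of the lens.

0.225 cm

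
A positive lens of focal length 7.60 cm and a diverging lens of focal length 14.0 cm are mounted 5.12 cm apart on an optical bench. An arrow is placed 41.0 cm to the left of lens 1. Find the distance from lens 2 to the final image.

6.02 cm

Lens 1: 1/d_i1 = 1/f₁ − 1/d_o1 = 1/(7.60) − 1/(41.0) = 0.1072, so d_i1 = 9.329 cm.
The intermediate image is 9.329 cm to the right of lens 1, which lies 4.209 cm to the right of lens 2 — a virtual object — so d_o2 = −4.209 cm.
Lens 2 is diverging, so f₂ = −14.0 cm.
Lens 2: 1/d_i2 = 1/f₂ − 1/d_o2 = 1/(-14.0) − 1/(-4.209) = 0.1662, so d_i2 = 6.02 cm.
The final image is real, 6.02 cm to the right of lens 2 (overall magnification ≈ -0.33).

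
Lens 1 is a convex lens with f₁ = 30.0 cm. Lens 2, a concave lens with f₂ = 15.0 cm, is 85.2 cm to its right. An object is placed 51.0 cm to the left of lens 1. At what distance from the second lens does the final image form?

Lens 1: 1/d_i1 = 1/f₁ − 1/d_o1 = 1/(30.0) − 1/(51.0) = 0.01373, so d_i1 = 72.86 cm.
The intermediate image is 72.86 cm to the right of lens 1, which is 85.2 − (72.86) = 12.34 cm to the left of lens 2, so d_o2 = +12.34 cm.
Lens 2 is diverging, so f₂ = −15.0 cm.
Lens 2: 1/d_i2 = 1/f₂ − 1/d_o2 = 1/(-15.0) − 1/(12.34) = -0.1477, so d_i2 = -6.77 cm.
The final image is virtual, 6.77 cm to the left of lens 2 (overall magnification ≈ -0.78).

6.77 cm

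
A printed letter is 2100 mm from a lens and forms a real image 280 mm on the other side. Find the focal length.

f = 247 mm (converging)

Real image ⇒ d_i = +280 mm.
1/f = 1/d_o + 1/d_i = 1/(2100) + 1/(280) = 0.004048, so f = 247 mm.
Since f is positive, the lens is converging.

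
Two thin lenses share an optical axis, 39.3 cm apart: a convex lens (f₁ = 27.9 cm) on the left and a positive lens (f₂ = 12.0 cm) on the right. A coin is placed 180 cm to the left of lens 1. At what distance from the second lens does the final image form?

13.2 cm

Lens 1: 1/d_i1 = 1/f₁ − 1/d_o1 = 1/(27.9) − 1/(180) = 0.03029, so d_i1 = 33.02 cm.
The intermediate image is 33.02 cm to the right of lens 1, which is 39.3 − (33.02) = 6.280 cm to the left of lens 2, so d_o2 = +6.280 cm.
Lens 2: 1/d_i2 = 1/f₂ − 1/d_o2 = 1/(12.0) − 1/(6.280) = -0.07590, so d_i2 = -13.2 cm.
The final image is virtual, 13.2 cm to the left of lens 2 (overall magnification ≈ -0.38).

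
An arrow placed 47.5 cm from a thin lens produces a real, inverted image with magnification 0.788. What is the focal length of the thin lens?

m = −d_i/d_o ⇒ d_i = −m·d_o = −(-0.788)·(47.5) = 37.43 cm.
1/f = 1/d_o + 1/d_i = 1/(47.5) + 1/(37.43) = 0.04777, so f = 20.9 cm.
Since f is positive, the thin lens is converging.

f = 20.9 cm (converging)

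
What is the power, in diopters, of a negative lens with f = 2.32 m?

For a negative lens, f = −2.32 m.
P = 1/f = 1/(-2.32 m) = -0.431 D.

P = -0.431 D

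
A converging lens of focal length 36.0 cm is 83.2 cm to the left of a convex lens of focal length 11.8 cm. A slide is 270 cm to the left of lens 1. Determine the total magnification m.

m = +0.0608

Lens 1: 1/d_i1 = 1/(36.0) − 1/(270) = 0.02407, so d_i1 = 41.54 cm; m₁ = −d_i1/d_o1 = -0.1539.
d_o2 = 83.2 − (41.54) = 41.66 cm.
Lens 2: 1/d_i2 = 1/(11.8) − 1/(41.66) = 0.06074, so d_i2 = 16.46 cm; m₂ = −d_i2/d_o2 = -0.3952.
m = m₁·m₂ = (-0.1539)(-0.3952) = +0.0608.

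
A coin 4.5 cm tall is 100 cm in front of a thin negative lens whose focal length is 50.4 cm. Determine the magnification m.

For a negative lens, f = -50.4 cm.
1/d_i = 1/f − 1/d_o = 1/(-50.40) − 1/(100) = -0.02984, so d_i = -33.51 cm.
m = −d_i/d_o = −(-33.51)/(100) = +0.335.
The image is virtual, upright and reduced, on the same side as the object.

m = +0.335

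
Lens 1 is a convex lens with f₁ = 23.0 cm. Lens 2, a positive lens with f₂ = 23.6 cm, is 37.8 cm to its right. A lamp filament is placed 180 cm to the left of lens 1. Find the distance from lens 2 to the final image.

22.2 cm

Lens 1: 1/d_i1 = 1/f₁ − 1/d_o1 = 1/(23.0) − 1/(180) = 0.03792, so d_i1 = 26.37 cm.
The intermediate image is 26.37 cm to the right of lens 1, which is 37.8 − (26.37) = 11.43 cm to the left of lens 2, so d_o2 = +11.43 cm.
Lens 2: 1/d_i2 = 1/f₂ − 1/d_o2 = 1/(23.6) − 1/(11.43) = -0.04512, so d_i2 = -22.2 cm.
The final image is virtual, 22.2 cm to the left of lens 2 (overall magnification ≈ -0.28).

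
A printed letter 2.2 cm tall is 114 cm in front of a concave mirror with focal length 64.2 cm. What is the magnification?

1/d_i = 1/f − 1/d_o = 1/(64.20) − 1/(114) = 0.006804, so d_i = 147.0 cm.
m = −d_i/d_o = −(147.0)/(114) = -1.29.
The image is real, inverted and enlarged, in front of the mirror.

m = -1.29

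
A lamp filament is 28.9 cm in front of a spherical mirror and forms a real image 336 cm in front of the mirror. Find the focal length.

f = 26.6 cm (concave)

Real image ⇒ d_i = +336 cm.
1/f = 1/d_o + 1/d_i = 1/(28.9) + 1/(336) = 0.03758, so f = 26.6 cm.
Since f is positive, the spherical mirror is concave.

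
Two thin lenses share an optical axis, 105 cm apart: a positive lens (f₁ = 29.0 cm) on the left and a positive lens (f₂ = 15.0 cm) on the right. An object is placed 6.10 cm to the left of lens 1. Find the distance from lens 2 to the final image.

17.3 cm

Lens 1: 1/d_i1 = 1/f₁ − 1/d_o1 = 1/(29.0) − 1/(6.10) = -0.1295, so d_i1 = -7.725 cm.
The intermediate image is 7.725 cm to the left of lens 1 (virtual), which is 105 − (-7.725) = 112.7 cm to the left of lens 2, so d_o2 = +112.7 cm.
Lens 2: 1/d_i2 = 1/f₂ − 1/d_o2 = 1/(15.0) − 1/(112.7) = 0.05779, so d_i2 = 17.3 cm.
The final image is real, 17.3 cm to the right of lens 2 (overall magnification ≈ -0.19).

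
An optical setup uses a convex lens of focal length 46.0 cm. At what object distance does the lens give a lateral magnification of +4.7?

36.2 cm

m = −d_i/d_o ⇒ d_i = −m·d_o.
1/f = 1/d_o + 1/d_i = 1/d_o − 1/(m·d_o) = (1 − 1/m)/d_o, so d_o = f(1 − 1/m) = (46.00)(1 − 1/(+4.7)) = 36.2 cm.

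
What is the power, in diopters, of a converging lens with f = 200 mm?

f = 20.0 cm = 0.200 m.
P = 1/f = 1/(0.200 m) = +5.00 D.

P = +5.00 D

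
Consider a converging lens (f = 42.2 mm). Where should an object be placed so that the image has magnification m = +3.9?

m = −d_i/d_o ⇒ d_i = −m·d_o.
1/f = 1/d_o + 1/d_i = 1/d_o − 1/(m·d_o) = (1 − 1/m)/d_o, so d_o = f(1 − 1/m) = (42.20)(1 − 1/(+3.9)) = 31.4 mm.

31.4 mm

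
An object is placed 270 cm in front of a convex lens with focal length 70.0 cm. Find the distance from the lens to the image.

94.5 cm

Lens equation: 1/d_i = 1/f − 1/d_o = 1/(70.00) − 1/(270) = 0.01429 − 0.003704 = 0.01058, so d_i = 94.5 cm.
The image is real, inverted and reduced, on the far side of the lens.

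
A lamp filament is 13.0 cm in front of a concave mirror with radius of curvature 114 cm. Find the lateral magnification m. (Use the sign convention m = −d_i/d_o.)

m = +1.30

f = R/2 = 114/2 = 57.00 cm.
1/d_i = 1/f − 1/d_o = 1/(57.00) − 1/(13.0) = -0.05938, so d_i = -16.84 cm.
m = −d_i/d_o = −(-16.84)/(13.0) = +1.30.
The image is virtual, upright and enlarged, behind the mirror.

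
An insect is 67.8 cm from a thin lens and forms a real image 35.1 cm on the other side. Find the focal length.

f = 23.1 cm (converging)

Real image ⇒ d_i = +35.1 cm.
1/f = 1/d_o + 1/d_i = 1/(67.8) + 1/(35.1) = 0.04324, so f = 23.1 cm.
Since f is positive, the thin lens is converging.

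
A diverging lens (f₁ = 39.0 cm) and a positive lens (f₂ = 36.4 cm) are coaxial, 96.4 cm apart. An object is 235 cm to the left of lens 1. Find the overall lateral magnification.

m = -0.0554

f₁ = −39.0 cm (diverging).
Lens 1: 1/d_i1 = 1/(-39.0) − 1/(235) = -0.02990, so d_i1 = -33.45 cm; m₁ = −d_i1/d_o1 = +0.1423.
d_o2 = 96.4 − (-33.45) = 129.9 cm.
Lens 2: 1/d_i2 = 1/(36.4) − 1/(129.9) = 0.01977, so d_i2 = 50.57 cm; m₂ = −d_i2/d_o2 = -0.3893.
m = m₁·m₂ = (+0.1423)(-0.3893) = -0.0554.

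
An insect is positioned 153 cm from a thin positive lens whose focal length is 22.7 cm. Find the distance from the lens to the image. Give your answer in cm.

26.7 cm

Thin-lens equation: 1/q = 1/f − 1/p = 1/(22.70) − 1/(153) = 0.04405 − 0.006536 = 0.03752, so q = 26.7 cm.
The image is real, inverted and reduced, on the far side of the lens.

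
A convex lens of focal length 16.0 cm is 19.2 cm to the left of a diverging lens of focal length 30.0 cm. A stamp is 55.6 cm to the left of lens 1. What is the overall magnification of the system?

Lens 1: 1/d_i1 = 1/(16.0) − 1/(55.6) = 0.04451, so d_i1 = 22.46 cm; m₁ = −d_i1/d_o1 = -0.4040.
d_o2 = 19.2 − (22.46) = -3.260 cm (virtual object).
f₂ = −30.0 cm (diverging).
Lens 2: 1/d_i2 = 1/(-30.0) − 1/(-3.260) = 0.2734, so d_i2 = 3.657 cm; m₂ = −d_i2/d_o2 = +1.122.
m = m₁·m₂ = (-0.4040)(+1.122) = -0.453.

m = -0.453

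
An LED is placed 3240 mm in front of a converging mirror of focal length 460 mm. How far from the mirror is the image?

536 mm

Mirror equation: 1/q = 1/f − 1/p = 1/(460.0) − 1/(3240) = 0.002174 − 0.0003086 = 0.001865, so q = 536 mm.
The image is real, inverted and reduced, in front of the mirror.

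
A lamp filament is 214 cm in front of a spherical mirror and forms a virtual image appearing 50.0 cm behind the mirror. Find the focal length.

f = -65.2 cm (convex)

Virtual image ⇒ d_i = −50.0 cm.
1/f = 1/d_o + 1/d_i = 1/(214) + 1/(-50.0) = -0.01533, so f = -65.2 cm.
Since f is negative, the spherical mirror is convex.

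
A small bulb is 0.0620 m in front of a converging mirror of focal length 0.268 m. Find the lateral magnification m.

1/d_i = 1/f − 1/d_o = 1/(0.2680) − 1/(0.0620) = -12.40, so d_i = -0.08066 m.
m = −d_i/d_o = −(-0.08066)/(0.0620) = +1.30.
The image is virtual, upright and enlarged, behind the mirror.

m = +1.30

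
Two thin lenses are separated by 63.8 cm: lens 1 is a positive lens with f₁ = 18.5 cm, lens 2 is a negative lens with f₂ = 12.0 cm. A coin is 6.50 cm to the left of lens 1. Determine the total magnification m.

Lens 1: 1/d_i1 = 1/(18.5) − 1/(6.50) = -0.09979, so d_i1 = -10.02 cm; m₁ = −d_i1/d_o1 = +1.542.
d_o2 = 63.8 − (-10.02) = 73.82 cm.
f₂ = −12.0 cm (diverging).
Lens 2: 1/d_i2 = 1/(-12.0) − 1/(73.82) = -0.09688, so d_i2 = -10.32 cm; m₂ = −d_i2/d_o2 = +0.1398.
m = m₁·m₂ = (+1.542)(+0.1398) = +0.216.

m = +0.216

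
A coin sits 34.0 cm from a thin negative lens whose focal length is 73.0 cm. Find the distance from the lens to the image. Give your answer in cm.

23.2 cm

For a negative lens, f = -73.0 cm.
Lens equation: 1/d_i = 1/f − 1/d_o = 1/(-73.00) − 1/(34.0) = -0.01370 − 0.02941 = -0.04311, so d_i = -23.2 cm.
The image is virtual, upright and reduced, on the same side as the object.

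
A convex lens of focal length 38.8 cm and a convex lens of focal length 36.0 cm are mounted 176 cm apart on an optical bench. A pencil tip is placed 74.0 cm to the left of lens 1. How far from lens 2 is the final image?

58.2 cm

Lens 1: 1/d_i1 = 1/f₁ − 1/d_o1 = 1/(38.8) − 1/(74.0) = 0.01226, so d_i1 = 81.57 cm.
The intermediate image is 81.57 cm to the right of lens 1, which is 176 − (81.57) = 94.43 cm to the left of lens 2, so d_o2 = +94.43 cm.
Lens 2: 1/d_i2 = 1/f₂ − 1/d_o2 = 1/(36.0) − 1/(94.43) = 0.01719, so d_i2 = 58.2 cm.
The final image is real, 58.2 cm to the right of lens 2 (overall magnification ≈ 0.68).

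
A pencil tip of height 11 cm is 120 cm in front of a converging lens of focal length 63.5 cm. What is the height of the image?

1/d_i = 1/f − 1/d_o = 1/(63.50) − 1/(120) = 0.007415, so d_i = 134.9 cm.
m = −d_i/d_o = -1.124.
|h_i| = |m|·h_o = 1.124 × 11 = 12.4 cm. The image is real, inverted and enlarged, on the far side of the lens.

12.4 cm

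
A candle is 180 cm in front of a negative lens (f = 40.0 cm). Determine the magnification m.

For a negative lens, f = -40.0 cm.
1/d_i = 1/f − 1/d_o = 1/(-40.00) − 1/(180) = -0.03056, so d_i = -32.73 cm.
m = −d_i/d_o = −(-32.73)/(180) = +0.182.
The image is virtual, upright and reduced, on the same side as the object.

m = +0.182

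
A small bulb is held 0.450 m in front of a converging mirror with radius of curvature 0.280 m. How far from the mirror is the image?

f = R/2 = 0.280/2 = 0.1400 m.
Mirror equation: 1/d_i = 1/f − 1/d_o = 1/(0.1400) − 1/(0.450) = 7.143 − 2.222 = 4.921, so d_i = 0.203 m.
The image is real, inverted and reduced, in front of the mirror.

0.203 m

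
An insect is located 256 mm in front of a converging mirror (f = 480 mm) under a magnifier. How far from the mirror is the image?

Mirror equation: 1/q = 1/f − 1/p = 1/(480.0) − 1/(256) = 0.002083 − 0.003906 = -0.001823, so q = -549 mm.
The image is virtual, upright and enlarged, behind the mirror.

549 mm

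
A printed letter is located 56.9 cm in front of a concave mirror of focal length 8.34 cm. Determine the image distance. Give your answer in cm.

Mirror equation: 1/v = 1/f − 1/u = 1/(8.340) − 1/(56.9) = 0.1199 − 0.01757 = 0.1023, so v = 9.77 cm.
The image is real, inverted and reduced, in front of the mirror.

9.77 cm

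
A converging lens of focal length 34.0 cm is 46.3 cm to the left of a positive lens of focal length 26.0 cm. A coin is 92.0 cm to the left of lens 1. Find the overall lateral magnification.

Lens 1: 1/d_i1 = 1/(34.0) − 1/(92.0) = 0.01854, so d_i1 = 53.93 cm; m₁ = −d_i1/d_o1 = -0.5862.
d_o2 = 46.3 − (53.93) = -7.630 cm (virtual object).
Lens 2: 1/d_i2 = 1/(26.0) − 1/(-7.630) = 0.1695, so d_i2 = 5.899 cm; m₂ = −d_i2/d_o2 = +0.7731.
m = m₁·m₂ = (-0.5862)(+0.7731) = -0.453.

m = -0.453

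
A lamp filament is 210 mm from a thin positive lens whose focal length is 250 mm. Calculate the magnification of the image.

1/d_i = 1/f − 1/d_o = 1/(250.0) − 1/(210) = -0.0007619, so d_i = -1312 mm.
m = −d_i/d_o = −(-1312)/(210) = +6.25.
The image is virtual, upright and enlarged, on the same side as the object.

m = +6.25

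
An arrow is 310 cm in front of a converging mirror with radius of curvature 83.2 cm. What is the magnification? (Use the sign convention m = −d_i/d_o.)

f = R/2 = 83.2/2 = 41.60 cm.
1/d_i = 1/f − 1/d_o = 1/(41.60) − 1/(310) = 0.02081, so d_i = 48.05 cm.
m = −d_i/d_o = −(48.05)/(310) = -0.155.
The image is real, inverted and reduced, in front of the mirror.

m = -0.155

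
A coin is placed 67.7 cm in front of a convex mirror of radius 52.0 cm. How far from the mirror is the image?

f = R/2 = 52.0/2 = 26.00 cm; for a convex mirror, f = -26.00 cm.
Mirror equation: 1/q = 1/f − 1/p = 1/(-26.00) − 1/(67.7) = -0.03846 − 0.01477 = -0.05323, so q = -18.8 cm.
The image is virtual, upright and reduced, behind the mirror.

18.8 cm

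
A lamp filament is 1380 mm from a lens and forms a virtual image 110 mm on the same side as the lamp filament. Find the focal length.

Virtual image ⇒ d_i = −110 mm.
1/f = 1/d_o + 1/d_i = 1/(1380) + 1/(-110) = -0.008366, so f = -120 mm.
Since f is negative, the lens is diverging.

f = -120 mm (diverging)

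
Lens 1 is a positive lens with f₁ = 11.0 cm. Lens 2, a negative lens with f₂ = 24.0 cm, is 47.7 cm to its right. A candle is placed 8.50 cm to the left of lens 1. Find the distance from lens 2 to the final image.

18.7 cm

Lens 1: 1/d_i1 = 1/f₁ − 1/d_o1 = 1/(11.0) − 1/(8.50) = -0.02674, so d_i1 = -37.40 cm.
The intermediate image is 37.40 cm to the left of lens 1 (virtual), which is 47.7 − (-37.40) = 85.10 cm to the left of lens 2, so d_o2 = +85.10 cm.
Lens 2 is diverging, so f₂ = −24.0 cm.
Lens 2: 1/d_i2 = 1/f₂ − 1/d_o2 = 1/(-24.0) − 1/(85.10) = -0.05342, so d_i2 = -18.7 cm.
The final image is virtual, 18.7 cm to the left of lens 2 (overall magnification ≈ 0.97).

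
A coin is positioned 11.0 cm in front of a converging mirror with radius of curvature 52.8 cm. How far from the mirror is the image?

18.9 cm

f = R/2 = 52.8/2 = 26.40 cm.
Mirror equation: 1/q = 1/f − 1/p = 1/(26.40) − 1/(11.0) = 0.03788 − 0.09091 = -0.05303, so q = -18.9 cm.
The image is virtual, upright and enlarged, behind the mirror.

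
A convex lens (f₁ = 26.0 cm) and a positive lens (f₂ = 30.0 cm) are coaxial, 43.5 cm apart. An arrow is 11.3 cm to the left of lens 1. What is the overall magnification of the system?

Lens 1: 1/d_i1 = 1/(26.0) − 1/(11.3) = -0.05003, so d_i1 = -19.99 cm; m₁ = −d_i1/d_o1 = +1.769.
d_o2 = 43.5 − (-19.99) = 63.49 cm.
Lens 2: 1/d_i2 = 1/(30.0) − 1/(63.49) = 0.01758, so d_i2 = 56.87 cm; m₂ = −d_i2/d_o2 = -0.8958.
m = m₁·m₂ = (+1.769)(-0.8958) = -1.58.

m = -1.58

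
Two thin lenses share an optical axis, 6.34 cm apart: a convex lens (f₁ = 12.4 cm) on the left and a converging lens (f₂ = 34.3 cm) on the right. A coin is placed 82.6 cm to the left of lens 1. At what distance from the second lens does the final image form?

Lens 1: 1/d_i1 = 1/f₁ − 1/d_o1 = 1/(12.4) − 1/(82.6) = 0.06854, so d_i1 = 14.59 cm.
The intermediate image is 14.59 cm to the right of lens 1, which lies 8.250 cm to the right of lens 2 — a virtual object — so d_o2 = −8.250 cm.
Lens 2: 1/d_i2 = 1/f₂ − 1/d_o2 = 1/(34.3) − 1/(-8.250) = 0.1504, so d_i2 = 6.65 cm.
The final image is real, 6.65 cm to the right of lens 2 (overall magnification ≈ -0.14).

6.65 cm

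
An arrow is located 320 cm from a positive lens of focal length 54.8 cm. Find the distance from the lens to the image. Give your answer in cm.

Thin-lens equation: 1/d_i = 1/f − 1/d_o = 1/(54.80) − 1/(320) = 0.01825 − 0.003125 = 0.01512, so d_i = 66.1 cm.
The image is real, inverted and reduced, on the far side of the lens.

66.1 cm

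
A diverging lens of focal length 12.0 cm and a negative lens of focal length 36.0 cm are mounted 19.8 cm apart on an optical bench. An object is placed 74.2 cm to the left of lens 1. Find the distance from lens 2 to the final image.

16.4 cm

Lens 1 is diverging, so f₁ = −12.0 cm.
Lens 1: 1/d_i1 = 1/f₁ − 1/d_o1 = 1/(-12.0) − 1/(74.2) = -0.09681, so d_i1 = -10.33 cm.
The intermediate image is 10.33 cm to the left of lens 1 (virtual), which is 19.8 − (-10.33) = 30.13 cm to the left of lens 2, so d_o2 = +30.13 cm.
Lens 2 is diverging, so f₂ = −36.0 cm.
Lens 2: 1/d_i2 = 1/f₂ − 1/d_o2 = 1/(-36.0) − 1/(30.13) = -0.06097, so d_i2 = -16.4 cm.
The final image is virtual, 16.4 cm to the left of lens 2 (overall magnification ≈ 0.076).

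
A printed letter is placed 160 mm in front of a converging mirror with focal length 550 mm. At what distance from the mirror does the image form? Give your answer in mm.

226 mm

Mirror equation: 1/d_i = 1/f − 1/d_o = 1/(550.0) − 1/(160) = 0.001818 − 0.006250 = -0.004432, so d_i = -226 mm.
The image is virtual, upright and enlarged, behind the mirror.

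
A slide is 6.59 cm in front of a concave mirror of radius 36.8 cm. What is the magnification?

f = R/2 = 36.8/2 = 18.40 cm.
1/d_i = 1/f − 1/d_o = 1/(18.40) − 1/(6.59) = -0.09740, so d_i = -10.27 cm.
m = −d_i/d_o = −(-10.27)/(6.59) = +1.56.
The image is virtual, upright and enlarged, behind the mirror.

m = +1.56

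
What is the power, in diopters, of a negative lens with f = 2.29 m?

P = -0.437 D

For a negative lens, f = −2.29 m.
P = 1/f = 1/(-2.29 m) = -0.437 D.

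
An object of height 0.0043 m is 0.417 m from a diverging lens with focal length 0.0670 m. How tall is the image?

0.000595 m

For a diverging lens, f = -0.0670 m.
1/d_i = 1/f − 1/d_o = 1/(-0.06700) − 1/(0.417) = -17.32, so d_i = -0.05773 m.
m = −d_i/d_o = +0.1384.
|h_i| = |m|·h_o = 0.1384 × 0.0043 = 0.000595 m. The image is virtual, upright and reduced, on the same side as the object.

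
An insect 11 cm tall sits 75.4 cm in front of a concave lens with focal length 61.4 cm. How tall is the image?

For a concave lens, f = -61.4 cm.
1/d_i = 1/f − 1/d_o = 1/(-61.40) − 1/(75.4) = -0.02955, so d_i = -33.84 cm.
m = −d_i/d_o = +0.4488.
|h_i| = |m|·h_o = 0.4488 × 11 = 4.94 cm. The image is virtual, upright and reduced, on the same side as the object.

4.94 cm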